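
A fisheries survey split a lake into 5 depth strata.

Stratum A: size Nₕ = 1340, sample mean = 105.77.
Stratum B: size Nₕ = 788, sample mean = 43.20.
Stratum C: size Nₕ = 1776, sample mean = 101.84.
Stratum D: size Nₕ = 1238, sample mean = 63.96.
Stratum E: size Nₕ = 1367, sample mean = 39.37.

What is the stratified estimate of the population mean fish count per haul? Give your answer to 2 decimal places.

N = 6509; weights Wₕ = Nₕ/N = (0.2059, 0.1211, 0.2729, 0.1902, 0.2100).
x̄_st = Σ Wₕ·x̄ₕ = 0.2059·105.77 + 0.1211·43.20 + 0.2729·101.84 + 0.1902·63.96 + 0.2100·39.37 ≈ 75.2255...
→ 75.23.

75.23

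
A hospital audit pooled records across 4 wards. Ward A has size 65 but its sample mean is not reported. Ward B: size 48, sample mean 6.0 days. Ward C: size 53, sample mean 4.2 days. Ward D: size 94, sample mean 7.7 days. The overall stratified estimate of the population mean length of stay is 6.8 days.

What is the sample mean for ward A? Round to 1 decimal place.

N = 65 + 48 + 53 + 94 = 260.
Overall total = μ·N = 6.8·260 = 1768.
Subtract the known strata: 48·6.0 + 53·4.2 + 94·7.7 = 1234.4.
Remaining total for ward A: 1768 − 1234.4 = 533.6.
Divide by its size: 533.6 / 65 = 8.209... → 8.2.

8.2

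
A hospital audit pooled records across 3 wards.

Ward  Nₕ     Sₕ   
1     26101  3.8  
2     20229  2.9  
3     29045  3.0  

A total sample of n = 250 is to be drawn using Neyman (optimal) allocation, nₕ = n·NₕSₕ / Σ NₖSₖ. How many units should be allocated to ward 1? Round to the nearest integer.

101

Σ NₕSₕ = 26101·3.8 + 20229·2.9 + 29045·3.0 = 244982.9.
Share for 1: 99183.8/244982.9 = 0.40486.
n_1 = 250 × 0.40486 = 101.215... → 101.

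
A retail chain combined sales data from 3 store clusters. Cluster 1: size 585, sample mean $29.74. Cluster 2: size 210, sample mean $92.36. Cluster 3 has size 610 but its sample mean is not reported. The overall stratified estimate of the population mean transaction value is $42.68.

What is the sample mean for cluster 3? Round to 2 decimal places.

37.99

N = 585 + 210 + 610 = 1405.
Overall total = μ·N = 42.68·1405 = 59965.4.
Subtract the known strata: 585·29.74 + 210·92.36 = 36793.5.
Remaining total for cluster 3: 59965.4 − 36793.5 = 23171.9.
Divide by its size: 23171.9 / 610 = 37.9867... → 37.99.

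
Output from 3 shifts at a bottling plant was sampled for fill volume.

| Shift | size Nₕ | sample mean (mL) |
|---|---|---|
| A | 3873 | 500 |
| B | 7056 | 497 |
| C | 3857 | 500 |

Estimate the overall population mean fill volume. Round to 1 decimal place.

N = 14786; weights Wₕ = Nₕ/N = (0.2619, 0.4772, 0.2609).
x̄_st = Σ Wₕ·x̄ₕ = 0.2619·500 + 0.4772·497 + 0.2609·500 ≈ 498.568...
→ 498.6.

498.6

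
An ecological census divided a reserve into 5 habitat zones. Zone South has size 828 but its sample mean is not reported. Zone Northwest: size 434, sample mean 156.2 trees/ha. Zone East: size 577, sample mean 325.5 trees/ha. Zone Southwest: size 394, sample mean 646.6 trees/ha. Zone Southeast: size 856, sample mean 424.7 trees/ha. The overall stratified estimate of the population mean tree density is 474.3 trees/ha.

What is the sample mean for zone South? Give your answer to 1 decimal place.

714.0

Σ Nₕx̄ₕ = N·μ, so 828·x̄_South = 3089·474.3 − (434·156.2 + 577·325.5 + 394·646.6 + 856·424.7).
= 1465112.7 − 873907.9 = 591204.8.
x̄_South = 591204.8 / 828 = 714.015... → 714.0.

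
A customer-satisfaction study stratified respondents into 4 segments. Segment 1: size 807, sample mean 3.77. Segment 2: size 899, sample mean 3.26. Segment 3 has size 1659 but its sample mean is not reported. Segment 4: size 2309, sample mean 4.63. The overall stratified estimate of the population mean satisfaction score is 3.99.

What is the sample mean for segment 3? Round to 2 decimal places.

3.60

Σ Nₕx̄ₕ = N·μ, so 1659·x̄_3 = 5674·3.99 − (807·3.77 + 899·3.26 + 2309·4.63).
= 22639.26 − 16663.8 = 5975.46.
x̄_3 = 5975.46 / 1659 = 3.6018... → 3.60.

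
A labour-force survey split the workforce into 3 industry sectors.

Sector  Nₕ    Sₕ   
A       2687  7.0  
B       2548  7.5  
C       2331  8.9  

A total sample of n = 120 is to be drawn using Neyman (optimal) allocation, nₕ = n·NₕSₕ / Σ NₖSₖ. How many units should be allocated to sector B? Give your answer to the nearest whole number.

39

Σ NₕSₕ = 2687·7.0 + 2548·7.5 + 2331·8.9 = 58664.9.
Share for B: 19110/58664.9 = 0.32575.
n_B = 120 × 0.32575 = 39.090... → 39.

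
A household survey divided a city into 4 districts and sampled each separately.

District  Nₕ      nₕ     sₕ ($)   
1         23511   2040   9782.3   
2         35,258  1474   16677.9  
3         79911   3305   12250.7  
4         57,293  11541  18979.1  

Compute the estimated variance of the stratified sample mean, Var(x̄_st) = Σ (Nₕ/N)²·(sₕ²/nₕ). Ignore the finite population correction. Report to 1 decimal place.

17001.3

N = 195973. Term for each stratum: Wₕ²sₕ²/nₕ.
Var(x̄_st) = 675.1519 + 6108.1278 + 7550.4180 + 2667.5860 = 17001.2837 → 17001.3.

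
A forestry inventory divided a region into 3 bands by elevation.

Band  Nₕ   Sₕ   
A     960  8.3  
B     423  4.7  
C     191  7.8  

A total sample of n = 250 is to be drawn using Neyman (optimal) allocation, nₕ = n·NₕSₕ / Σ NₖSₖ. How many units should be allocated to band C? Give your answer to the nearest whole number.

33

Σ NₕSₕ = 960·8.3 + 423·4.7 + 191·7.8 = 11445.9.
Share for C: 1489.8/11445.9 = 0.13016.
n_C = 250 × 0.13016 = 32.540... → 33.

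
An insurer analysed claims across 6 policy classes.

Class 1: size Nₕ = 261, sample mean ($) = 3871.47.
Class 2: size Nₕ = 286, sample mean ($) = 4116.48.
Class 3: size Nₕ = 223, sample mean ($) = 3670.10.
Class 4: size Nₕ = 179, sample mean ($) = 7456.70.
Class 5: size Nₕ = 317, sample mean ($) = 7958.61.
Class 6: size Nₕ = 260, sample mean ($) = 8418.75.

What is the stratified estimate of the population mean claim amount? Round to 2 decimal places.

N = 261 + 286 + 223 + 179 + 317 + 260 = 1526.
Overall mean = Σ (Nₕ/N)·x̄ₕ — weight by population share, not a simple average.
Σ Nₕx̄ₕ = 261·3871.47 + 286·4116.48 + 223·3670.10 + 179·7456.70 + 317·7958.61 + 260·8418.75 = 1010453.67 + 1177313.28 + 818432.3 + 1334749.3 + 2522879.37 + 2188875 = 9052702.92.
Divide by N: 9052702.92 / 1526 = 5932.3086... → 5932.31.

5932.31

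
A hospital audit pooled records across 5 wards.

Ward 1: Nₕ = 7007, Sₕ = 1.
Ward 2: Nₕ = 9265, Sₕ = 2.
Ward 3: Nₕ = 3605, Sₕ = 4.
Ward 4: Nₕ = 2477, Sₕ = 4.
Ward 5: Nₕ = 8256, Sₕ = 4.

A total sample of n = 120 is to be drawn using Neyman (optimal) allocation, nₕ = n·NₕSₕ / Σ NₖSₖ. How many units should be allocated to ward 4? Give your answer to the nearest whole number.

14

1: NₕSₕ = 7007·1 = 7007
2: NₕSₕ = 9265·2 = 18530
3: NₕSₕ = 3605·4 = 14420
4: NₕSₕ = 2477·4 = 9908
5: NₕSₕ = 8256·4 = 33024
Σ NₕSₕ = 82889.
n_4 = 120·9908/82889 = 14.344... → 14.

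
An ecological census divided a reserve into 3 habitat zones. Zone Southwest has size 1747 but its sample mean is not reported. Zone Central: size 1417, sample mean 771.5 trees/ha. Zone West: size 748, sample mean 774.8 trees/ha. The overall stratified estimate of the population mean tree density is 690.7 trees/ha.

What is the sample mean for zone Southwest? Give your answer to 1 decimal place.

Σ Nₕx̄ₕ = N·μ, so 1747·x̄_Southwest = 3912·690.7 − (1417·771.5 + 748·774.8).
= 2702018.4 − 1672765.9 = 1029252.5.
x̄_Southwest = 1029252.5 / 1747 = 589.154... → 589.2.

589.2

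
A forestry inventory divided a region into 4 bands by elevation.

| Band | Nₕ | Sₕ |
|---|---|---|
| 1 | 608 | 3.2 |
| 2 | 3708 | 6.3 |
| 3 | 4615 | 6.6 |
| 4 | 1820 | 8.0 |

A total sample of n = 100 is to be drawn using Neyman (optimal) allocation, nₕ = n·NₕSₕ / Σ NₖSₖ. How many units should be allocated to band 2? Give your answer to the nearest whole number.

1: NₕSₕ = 608·3.2 = 1945.6
2: NₕSₕ = 3708·6.3 = 23360.4
3: NₕSₕ = 4615·6.6 = 30459
4: NₕSₕ = 1820·8.0 = 14560
Σ NₕSₕ = 70325.
n_2 = 100·23360.4/70325 = 33.218... → 33.

33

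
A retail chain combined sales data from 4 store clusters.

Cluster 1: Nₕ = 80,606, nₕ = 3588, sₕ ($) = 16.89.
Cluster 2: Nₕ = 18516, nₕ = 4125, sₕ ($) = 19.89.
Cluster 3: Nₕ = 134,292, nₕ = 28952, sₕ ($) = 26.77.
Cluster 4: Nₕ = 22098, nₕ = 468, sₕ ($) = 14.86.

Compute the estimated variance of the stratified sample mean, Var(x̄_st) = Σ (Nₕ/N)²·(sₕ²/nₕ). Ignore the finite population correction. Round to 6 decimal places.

N = 255512. Term for each stratum: Wₕ²sₕ²/nₕ.
Var(x̄_st) = 0.007912596 + 0.000503637 + 0.006837477 + 0.003529190 = 0.018782900 → 0.018783.

0.018783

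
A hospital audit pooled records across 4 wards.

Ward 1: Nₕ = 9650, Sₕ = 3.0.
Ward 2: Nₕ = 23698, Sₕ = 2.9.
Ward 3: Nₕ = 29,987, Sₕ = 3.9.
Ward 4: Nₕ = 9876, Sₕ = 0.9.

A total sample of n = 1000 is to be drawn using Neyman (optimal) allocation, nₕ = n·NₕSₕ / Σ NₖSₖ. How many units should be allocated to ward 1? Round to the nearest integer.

1: NₕSₕ = 9650·3.0 = 28950
2: NₕSₕ = 23698·2.9 = 68724.2
3: NₕSₕ = 29987·3.9 = 116949.3
4: NₕSₕ = 9876·0.9 = 8888.4
Σ NₕSₕ = 223511.9.
n_1 = 1000·28950/223511.9 = 129.523... → 130.

130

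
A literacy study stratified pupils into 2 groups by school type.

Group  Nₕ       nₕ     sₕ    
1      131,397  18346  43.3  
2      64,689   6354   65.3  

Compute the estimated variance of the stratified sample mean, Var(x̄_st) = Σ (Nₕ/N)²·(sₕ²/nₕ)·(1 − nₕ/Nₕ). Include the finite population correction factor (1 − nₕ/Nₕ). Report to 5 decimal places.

N = 196086. Term for each stratum: Wₕ²sₕ²/nₕ·(1−nₕ/Nₕ).
Var(x̄_st) = 0.03948218 + 0.06586362 = 0.10534580 → 0.10535.

0.10535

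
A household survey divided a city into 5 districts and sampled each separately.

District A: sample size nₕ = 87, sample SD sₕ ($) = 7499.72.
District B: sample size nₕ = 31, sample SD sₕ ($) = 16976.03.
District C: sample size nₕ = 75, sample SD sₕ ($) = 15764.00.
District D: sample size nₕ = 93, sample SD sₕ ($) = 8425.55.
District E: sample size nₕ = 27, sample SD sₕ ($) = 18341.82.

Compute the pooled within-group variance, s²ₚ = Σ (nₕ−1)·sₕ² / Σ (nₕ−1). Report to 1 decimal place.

153084518.4

A: (87−1)·7499.72² = 86·56245800.0784 = 4837138806.7424
B: (31−1)·16976.03² = 30·288185594.5609 = 8645567836.827
C: (75−1)·15764.00² = 74·248503696 = 18389273504
D: (93−1)·8425.55² = 92·70989892.8025 = 6531070137.83
E: (27−1)·18341.82² = 26·336422360.9124 = 8746981383.7224
Numerator = 47150031669.1218; denominator = Σ(nₕ−1) = 308.
s²ₚ = 47150031669.1218/308 = 153084518.406... → 153084518.4.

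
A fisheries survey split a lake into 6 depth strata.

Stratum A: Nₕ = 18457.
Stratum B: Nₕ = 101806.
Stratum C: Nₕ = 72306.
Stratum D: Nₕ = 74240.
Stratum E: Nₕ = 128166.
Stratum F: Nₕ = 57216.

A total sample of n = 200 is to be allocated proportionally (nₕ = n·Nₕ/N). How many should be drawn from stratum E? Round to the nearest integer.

57

Share of stratum E = 128166/452191 = 0.28343.
Allocate 200 × 0.28343 = 56.687... → 57.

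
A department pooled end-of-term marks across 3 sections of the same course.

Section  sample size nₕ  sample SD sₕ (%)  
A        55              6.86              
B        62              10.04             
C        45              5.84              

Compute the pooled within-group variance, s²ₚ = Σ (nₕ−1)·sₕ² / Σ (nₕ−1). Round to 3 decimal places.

A: (55−1)·6.86² = 54·47.0596 = 2541.2184
B: (62−1)·10.04² = 61·100.8016 = 6148.8976
C: (45−1)·5.84² = 44·34.1056 = 1500.6464
Numerator = 10190.7624; denominator = Σ(nₕ−1) = 159.
s²ₚ = 10190.7624/159 = 64.09285... → 64.093.

64.093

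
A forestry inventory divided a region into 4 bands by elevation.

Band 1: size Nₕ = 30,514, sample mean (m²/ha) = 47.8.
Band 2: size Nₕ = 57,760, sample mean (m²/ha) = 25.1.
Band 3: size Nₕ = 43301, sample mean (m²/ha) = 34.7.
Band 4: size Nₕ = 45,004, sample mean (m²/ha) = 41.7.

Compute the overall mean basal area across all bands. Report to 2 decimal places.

N = 176579; weights Wₕ = Nₕ/N = (0.1728, 0.3271, 0.2452, 0.2549).
x̄_st = Σ Wₕ·x̄ₕ = 0.1728·47.8 + 0.3271·25.1 + 0.2452·34.7 + 0.2549·41.7 ≈ 35.6076...
→ 35.61.

35.61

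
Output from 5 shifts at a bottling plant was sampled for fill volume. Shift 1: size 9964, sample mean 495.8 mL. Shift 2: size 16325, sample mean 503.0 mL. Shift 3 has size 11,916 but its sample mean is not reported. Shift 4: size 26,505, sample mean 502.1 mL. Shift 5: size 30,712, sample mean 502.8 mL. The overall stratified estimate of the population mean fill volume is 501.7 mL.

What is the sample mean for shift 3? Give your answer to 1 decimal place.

501.1

Σ Nₕx̄ₕ = N·μ, so 11916·x̄_3 = 95422·501.7 − (9964·495.8 + 16325·503.0 + 26505·502.1 + 30712·502.8).
= 47873217.4 − 41901780.3 = 5971437.1.
x̄_3 = 5971437.1 / 11916 = 501.128... → 501.1.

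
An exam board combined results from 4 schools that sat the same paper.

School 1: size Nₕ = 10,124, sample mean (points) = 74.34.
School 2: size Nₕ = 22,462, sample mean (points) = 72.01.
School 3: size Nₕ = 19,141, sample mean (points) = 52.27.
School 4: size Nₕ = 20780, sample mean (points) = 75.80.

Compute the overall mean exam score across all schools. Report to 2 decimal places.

68.21

N = 10124 + 22462 + 19141 + 20780 = 72507.
The stratified mean weights each stratum mean by its population share Nₕ/N.
Σ Nₕx̄ₕ = 10124·74.34 + 22462·72.01 + 19141·52.27 + 20780·75.80 = 752618.16 + 1617488.62 + 1000500.07 + 1575124 = 4945730.85.
Divide by N: 4945730.85 / 72507 = 68.2104... → 68.21.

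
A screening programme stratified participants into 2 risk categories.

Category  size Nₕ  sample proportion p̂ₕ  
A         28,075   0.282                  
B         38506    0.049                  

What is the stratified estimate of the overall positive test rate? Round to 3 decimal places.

0.147

Wₕ = Nₕ/N with N = 66581: 0.4217, 0.5783.
p̂_st = 0.4217·0.282 + 0.5783·0.049 ≈ 0.14725... → 0.147.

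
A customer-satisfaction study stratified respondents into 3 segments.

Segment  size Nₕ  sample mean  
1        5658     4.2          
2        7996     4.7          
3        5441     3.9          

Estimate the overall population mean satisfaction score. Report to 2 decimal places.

N = 19095; weights Wₕ = Nₕ/N = (0.2963, 0.4187, 0.2849).
x̄_st = Σ Wₕ·x̄ₕ = 0.2963·4.2 + 0.4187·4.7 + 0.2849·3.9 ≈ 4.3239...
→ 4.32.

4.32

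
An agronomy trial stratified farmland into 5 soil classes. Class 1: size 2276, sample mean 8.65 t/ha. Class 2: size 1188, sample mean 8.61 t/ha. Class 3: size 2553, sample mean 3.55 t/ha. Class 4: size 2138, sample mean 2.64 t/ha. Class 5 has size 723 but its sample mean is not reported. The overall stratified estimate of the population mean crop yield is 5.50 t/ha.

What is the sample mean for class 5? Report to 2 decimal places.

5.82

Σ Nₕx̄ₕ = N·μ, so 723·x̄_5 = 8878·5.50 − (2276·8.65 + 1188·8.61 + 2553·3.55 + 2138·2.64).
= 48829 − 44623.55 = 4205.45.
x̄_5 = 4205.45 / 723 = 5.8167... → 5.82.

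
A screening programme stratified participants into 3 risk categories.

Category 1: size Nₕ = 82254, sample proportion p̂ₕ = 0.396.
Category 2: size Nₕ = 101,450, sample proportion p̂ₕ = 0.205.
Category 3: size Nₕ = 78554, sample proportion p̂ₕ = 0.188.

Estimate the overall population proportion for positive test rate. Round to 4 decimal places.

0.2598

N = 82254 + 101450 + 78554 = 262258.
Overall proportion = Σ (Nₕ/N)·p̂ₕ.
Σ Nₕp̂ₕ = 32572.584 + 20797.25 + 14768.152 = 68137.986.
68137.986 / 262258 = 0.259813... → 0.2598.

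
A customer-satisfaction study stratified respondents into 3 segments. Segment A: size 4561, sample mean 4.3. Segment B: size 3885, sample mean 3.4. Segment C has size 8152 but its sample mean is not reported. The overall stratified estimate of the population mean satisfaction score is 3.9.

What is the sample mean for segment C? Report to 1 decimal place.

N = 4561 + 3885 + 8152 = 16598.
Overall total = μ·N = 3.9·16598 = 64732.2.
Subtract the known strata: 4561·4.3 + 3885·3.4 = 32821.3.
Remaining total for segment C: 64732.2 − 32821.3 = 31910.9.
Divide by its size: 31910.9 / 8152 = 3.914... → 3.9.

3.9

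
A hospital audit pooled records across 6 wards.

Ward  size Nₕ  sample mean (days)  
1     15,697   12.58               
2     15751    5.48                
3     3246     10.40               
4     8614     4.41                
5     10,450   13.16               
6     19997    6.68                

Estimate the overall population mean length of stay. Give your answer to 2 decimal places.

N = 15697 + 15751 + 3246 + 8614 + 10450 + 19997 = 73755.
Weight each subgroup mean by Nₕ/N and sum.
Σ Nₕx̄ₕ = 15697·12.58 + 15751·5.48 + 3246·10.40 + 8614·4.41 + 10450·13.16 + 19997·6.68 = 197468.26 + 86315.48 + 33758.4 + 37987.74 + 137522 + 133579.96 = 626631.84.
Divide by N: 626631.84 / 73755 = 8.4961... → 8.50.

8.50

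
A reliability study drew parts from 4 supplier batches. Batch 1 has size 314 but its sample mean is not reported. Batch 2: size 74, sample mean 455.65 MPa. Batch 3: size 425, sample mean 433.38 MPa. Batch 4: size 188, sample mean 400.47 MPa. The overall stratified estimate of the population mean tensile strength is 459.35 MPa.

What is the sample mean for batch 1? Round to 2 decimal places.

530.63

N = 314 + 74 + 425 + 188 = 1001.
Overall total = μ·N = 459.35·1001 = 459809.35.
Subtract the known strata: 74·455.65 + 425·433.38 + 188·400.47 = 293192.96.
Remaining total for batch 1: 459809.35 − 293192.96 = 166616.39.
Divide by its size: 166616.39 / 314 = 530.6254... → 530.63.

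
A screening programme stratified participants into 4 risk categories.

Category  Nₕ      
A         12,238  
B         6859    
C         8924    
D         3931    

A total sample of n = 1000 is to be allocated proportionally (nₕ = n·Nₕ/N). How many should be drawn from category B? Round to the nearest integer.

215

N = 12238 + 6859 + 8924 + 3931 = 31952.
n_B = 1000·6859/31952 = 214.666... → 215.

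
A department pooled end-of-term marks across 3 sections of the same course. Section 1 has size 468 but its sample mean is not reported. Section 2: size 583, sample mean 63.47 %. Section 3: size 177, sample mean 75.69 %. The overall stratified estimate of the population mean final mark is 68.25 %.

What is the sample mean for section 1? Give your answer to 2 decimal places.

71.39

N = 468 + 583 + 177 = 1228.
Overall total = μ·N = 68.25·1228 = 83811.
Subtract the known strata: 583·63.47 + 177·75.69 = 50400.14.
Remaining total for section 1: 83811 − 50400.14 = 33410.86.
Divide by its size: 33410.86 / 468 = 71.3907... → 71.39.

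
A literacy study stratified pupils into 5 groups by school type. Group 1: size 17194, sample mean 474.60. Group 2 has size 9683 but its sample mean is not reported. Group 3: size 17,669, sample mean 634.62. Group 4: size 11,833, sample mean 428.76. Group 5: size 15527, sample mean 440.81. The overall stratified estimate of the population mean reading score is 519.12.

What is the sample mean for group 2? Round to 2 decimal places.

623.41

Σ Nₕx̄ₕ = N·μ, so 9683·x̄_2 = 71906·519.12 − (17194·474.60 + 17669·634.62 + 11833·428.76 + 15527·440.81).
= 37327842.72 − 31291347.13 = 6036495.59.
x̄_2 = 6036495.59 / 9683 = 623.4117... → 623.41.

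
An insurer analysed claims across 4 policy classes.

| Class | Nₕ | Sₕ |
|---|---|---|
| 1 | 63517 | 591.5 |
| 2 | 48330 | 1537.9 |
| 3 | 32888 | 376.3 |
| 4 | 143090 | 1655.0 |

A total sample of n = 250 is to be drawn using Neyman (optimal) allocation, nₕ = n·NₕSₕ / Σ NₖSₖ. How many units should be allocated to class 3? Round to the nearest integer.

9

Σ NₕSₕ = 63517·591.5 + 48330·1537.9 + 32888·376.3 + 143090·1655.0 = 361086716.9.
Share for 3: 12375754.4/361086716.9 = 0.03427.
n_3 = 250 × 0.03427 = 8.568... → 9.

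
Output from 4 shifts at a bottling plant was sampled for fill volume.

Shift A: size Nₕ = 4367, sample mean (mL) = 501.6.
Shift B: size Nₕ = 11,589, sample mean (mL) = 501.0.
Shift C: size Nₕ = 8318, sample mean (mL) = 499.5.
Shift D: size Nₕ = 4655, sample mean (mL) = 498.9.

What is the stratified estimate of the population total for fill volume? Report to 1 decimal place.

14473796.7

Estimate total by summing Nₕ·x̄ₕ over strata.
4367·501.6 + 11589·501.0 + 8318·499.5 + 4655·498.9 = 2190487.2 + 5806089 + 4154841 + 2322379.5 = 14473796.7.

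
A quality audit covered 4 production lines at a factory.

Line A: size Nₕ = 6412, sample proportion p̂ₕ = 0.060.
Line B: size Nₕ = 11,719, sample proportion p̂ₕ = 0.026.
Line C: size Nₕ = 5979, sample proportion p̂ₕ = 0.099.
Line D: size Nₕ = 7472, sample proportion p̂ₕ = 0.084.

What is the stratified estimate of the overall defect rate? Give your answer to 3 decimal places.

N = 6412 + 11719 + 5979 + 7472 = 31582.
Overall proportion = Σ (Nₕ/N)·p̂ₕ.
Σ Nₕp̂ₕ = 384.72 + 304.694 + 591.921 + 627.648 = 1908.983.
1908.983 / 31582 = 0.06045... → 0.060.

0.060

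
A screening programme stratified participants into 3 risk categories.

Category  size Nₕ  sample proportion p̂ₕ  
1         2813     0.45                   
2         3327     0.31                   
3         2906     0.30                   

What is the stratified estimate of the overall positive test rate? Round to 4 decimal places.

0.3503

Wₕ = Nₕ/N with N = 9046: 0.3110, 0.3678, 0.3212.
p̂_st = 0.3110·0.45 + 0.3678·0.31 + 0.3212·0.30 ≈ 0.350323... → 0.3503.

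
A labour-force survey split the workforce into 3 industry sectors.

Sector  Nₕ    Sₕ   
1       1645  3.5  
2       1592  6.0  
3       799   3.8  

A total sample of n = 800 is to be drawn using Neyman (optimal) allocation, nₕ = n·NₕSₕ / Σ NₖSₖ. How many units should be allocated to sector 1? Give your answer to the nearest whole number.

1: NₕSₕ = 1645·3.5 = 5757.5
2: NₕSₕ = 1592·6.0 = 9552
3: NₕSₕ = 799·3.8 = 3036.2
Σ NₕSₕ = 18345.7.
n_1 = 800·5757.5/18345.7 = 251.067... → 251.

251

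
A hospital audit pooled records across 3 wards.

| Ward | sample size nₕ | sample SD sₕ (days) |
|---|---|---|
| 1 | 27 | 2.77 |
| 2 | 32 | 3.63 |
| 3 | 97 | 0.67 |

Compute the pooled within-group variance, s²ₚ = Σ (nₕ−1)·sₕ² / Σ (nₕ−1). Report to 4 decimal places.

1: (27−1)·2.77² = 26·7.6729 = 199.4954
2: (32−1)·3.63² = 31·13.1769 = 408.4839
3: (97−1)·0.67² = 96·0.4489 = 43.0944
Numerator = 651.0737; denominator = Σ(nₕ−1) = 153.
s²ₚ = 651.0737/153 = 4.255384... → 4.2554.

4.2554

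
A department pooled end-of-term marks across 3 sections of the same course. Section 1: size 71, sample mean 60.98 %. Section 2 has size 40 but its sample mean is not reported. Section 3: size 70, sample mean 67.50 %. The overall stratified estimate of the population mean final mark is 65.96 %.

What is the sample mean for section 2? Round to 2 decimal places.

72.10

Σ Nₕx̄ₕ = N·μ, so 40·x̄_2 = 181·65.96 − (71·60.98 + 70·67.50).
= 11938.76 − 9054.58 = 2884.18.
x̄_2 = 2884.18 / 40 = 72.1045 → 72.10.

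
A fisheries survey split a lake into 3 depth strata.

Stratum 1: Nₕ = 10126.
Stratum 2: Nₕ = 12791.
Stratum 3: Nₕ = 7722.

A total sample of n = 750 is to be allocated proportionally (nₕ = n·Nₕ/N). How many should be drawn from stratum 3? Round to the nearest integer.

N = 10126 + 12791 + 7722 = 30639.
n_3 = 750·7722/30639 = 189.024... → 189.

189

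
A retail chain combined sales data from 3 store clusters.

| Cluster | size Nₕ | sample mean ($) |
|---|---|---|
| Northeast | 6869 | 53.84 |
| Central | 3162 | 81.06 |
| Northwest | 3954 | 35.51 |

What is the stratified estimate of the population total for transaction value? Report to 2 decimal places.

766545.22

Northeast: 6869·53.84 = 369826.96
Central: 3162·81.06 = 256311.72
Northwest: 3954·35.51 = 140406.54
τ̂ = Σ Nₕx̄ₕ = 766545.22.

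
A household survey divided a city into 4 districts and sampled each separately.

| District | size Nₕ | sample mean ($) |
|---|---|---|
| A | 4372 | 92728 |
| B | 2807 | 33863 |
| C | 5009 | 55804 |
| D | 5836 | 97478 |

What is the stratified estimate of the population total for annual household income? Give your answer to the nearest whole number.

1348864101

A: 4372·92728 = 405406816
B: 2807·33863 = 95053441
C: 5009·55804 = 279522236
D: 5836·97478 = 568881608
τ̂ = Σ Nₕx̄ₕ = 1348864101.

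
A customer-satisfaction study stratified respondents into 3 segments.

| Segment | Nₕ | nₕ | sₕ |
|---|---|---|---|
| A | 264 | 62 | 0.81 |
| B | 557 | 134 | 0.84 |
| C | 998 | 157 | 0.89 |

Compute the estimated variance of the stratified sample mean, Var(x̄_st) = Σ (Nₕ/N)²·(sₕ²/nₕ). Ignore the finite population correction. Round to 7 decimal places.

N = 1819. Term for each stratum: Wₕ²sₕ²/nₕ.
Var(x̄_st) = 0.0002229055 + 0.0004937405 + 0.0015187142 = 0.0022353602 → 0.0022354.

0.0022354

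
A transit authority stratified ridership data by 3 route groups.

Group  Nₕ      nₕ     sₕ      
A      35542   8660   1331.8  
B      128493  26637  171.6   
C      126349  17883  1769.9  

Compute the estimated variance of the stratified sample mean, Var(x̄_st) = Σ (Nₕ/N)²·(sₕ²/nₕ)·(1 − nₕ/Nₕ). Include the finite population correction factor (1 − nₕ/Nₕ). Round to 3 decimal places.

N = 290384; Wₕ = Nₕ/N.
group A: (35542/290384)²·1331.8²/8660·(1 − 8660/35542) = 2.320696
group B: (128493/290384)²·171.6²/26637·(1 − 26637/128493) = 0.171581
group C: (126349/290384)²·1769.9²/17883·(1 − 17883/126349) = 28.469324
Sum = 30.961601 → 30.962.

30.962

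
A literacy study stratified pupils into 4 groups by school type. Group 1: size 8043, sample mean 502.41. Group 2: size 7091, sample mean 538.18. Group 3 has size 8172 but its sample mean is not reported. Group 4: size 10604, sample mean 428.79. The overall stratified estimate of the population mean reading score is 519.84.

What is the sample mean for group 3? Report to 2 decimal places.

Σ Nₕx̄ₕ = N·μ, so 8172·x̄_3 = 33910·519.84 − (8043·502.41 + 7091·538.18 + 10604·428.79).
= 17627774.4 − 12404007.17 = 5223767.23.
x̄_3 = 5223767.23 / 8172 = 639.2275... → 639.23.

639.23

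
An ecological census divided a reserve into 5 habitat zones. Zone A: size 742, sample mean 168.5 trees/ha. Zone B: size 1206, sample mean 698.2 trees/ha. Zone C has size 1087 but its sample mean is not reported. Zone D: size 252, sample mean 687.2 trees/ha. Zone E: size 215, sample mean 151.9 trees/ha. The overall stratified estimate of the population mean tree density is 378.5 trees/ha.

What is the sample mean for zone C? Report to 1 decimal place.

140.4

Σ Nₕx̄ₕ = N·μ, so 1087·x̄_C = 3502·378.5 − (742·168.5 + 1206·698.2 + 252·687.2 + 215·151.9).
= 1325507 − 1172889.1 = 152617.9.
x̄_C = 152617.9 / 1087 = 140.403... → 140.4.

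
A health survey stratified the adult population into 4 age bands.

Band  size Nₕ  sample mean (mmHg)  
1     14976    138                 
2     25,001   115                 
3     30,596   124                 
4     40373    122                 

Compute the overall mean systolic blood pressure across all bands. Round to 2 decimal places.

123.13

x̄_st = (Σ Nₕx̄ₕ) / (Σ Nₕ) = (14976·138 + 25001·115 + 30596·124 + 40373·122) / 110946
= 13661213 / 110946 = 123.1339... → 123.13.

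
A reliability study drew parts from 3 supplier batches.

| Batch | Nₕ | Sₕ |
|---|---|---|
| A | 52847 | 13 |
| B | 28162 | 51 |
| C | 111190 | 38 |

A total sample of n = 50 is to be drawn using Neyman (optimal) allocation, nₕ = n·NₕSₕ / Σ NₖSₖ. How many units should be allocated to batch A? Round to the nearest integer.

Σ NₕSₕ = 52847·13 + 28162·51 + 111190·38 = 6348493.
Share for A: 687011/6348493 = 0.10822.
n_A = 50 × 0.10822 = 5.411... → 5.

5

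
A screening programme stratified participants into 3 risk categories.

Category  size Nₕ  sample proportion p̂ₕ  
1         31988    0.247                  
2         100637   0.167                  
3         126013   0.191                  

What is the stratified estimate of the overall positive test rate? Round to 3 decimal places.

N = 31988 + 100637 + 126013 = 258638.
Overall proportion = Σ (Nₕ/N)·p̂ₕ.
Σ Nₕp̂ₕ = 7901.036 + 16806.379 + 24068.483 = 48775.898.
48775.898 / 258638 = 0.18859... → 0.189.

0.189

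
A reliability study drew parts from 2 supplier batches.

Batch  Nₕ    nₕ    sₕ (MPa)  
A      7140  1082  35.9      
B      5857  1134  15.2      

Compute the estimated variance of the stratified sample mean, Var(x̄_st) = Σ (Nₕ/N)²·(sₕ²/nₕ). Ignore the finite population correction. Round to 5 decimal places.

N = 12997. Term for each stratum: Wₕ²sₕ²/nₕ.
Var(x̄_st) = 0.35947759 + 0.04137503 = 0.40085262 → 0.40085.

0.40085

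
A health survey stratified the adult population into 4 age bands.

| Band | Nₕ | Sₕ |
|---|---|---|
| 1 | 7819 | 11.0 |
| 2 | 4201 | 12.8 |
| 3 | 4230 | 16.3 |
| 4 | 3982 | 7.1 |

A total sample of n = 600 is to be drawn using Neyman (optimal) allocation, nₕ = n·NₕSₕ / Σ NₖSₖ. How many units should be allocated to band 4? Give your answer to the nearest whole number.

1: NₕSₕ = 7819·11.0 = 86009
2: NₕSₕ = 4201·12.8 = 53772.8
3: NₕSₕ = 4230·16.3 = 68949
4: NₕSₕ = 3982·7.1 = 28272.2
Σ NₕSₕ = 237003.
n_4 = 600·28272.2/237003 = 71.574... → 72.

72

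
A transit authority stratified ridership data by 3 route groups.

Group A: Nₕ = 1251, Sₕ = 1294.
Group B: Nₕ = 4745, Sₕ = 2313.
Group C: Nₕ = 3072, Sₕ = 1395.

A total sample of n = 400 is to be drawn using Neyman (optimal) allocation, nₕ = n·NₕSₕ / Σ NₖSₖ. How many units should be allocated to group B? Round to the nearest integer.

260

A: NₕSₕ = 1251·1294 = 1618794
B: NₕSₕ = 4745·2313 = 10975185
C: NₕSₕ = 3072·1395 = 4285440
Σ NₕSₕ = 16879419.
n_B = 400·10975185/16879419 = 260.084... → 260.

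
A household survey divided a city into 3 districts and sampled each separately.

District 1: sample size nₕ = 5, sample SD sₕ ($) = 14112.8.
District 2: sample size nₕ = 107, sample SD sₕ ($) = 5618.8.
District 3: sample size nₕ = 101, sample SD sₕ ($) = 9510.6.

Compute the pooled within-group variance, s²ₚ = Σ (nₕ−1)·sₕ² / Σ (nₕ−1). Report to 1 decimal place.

1: (5−1)·14112.8² = 4·199171123.84 = 796684495.36
2: (107−1)·5618.8² = 106·31570913.44 = 3346516824.64
3: (101−1)·9510.6² = 100·90451512.36 = 9045151236
Numerator = 13188352556; denominator = Σ(nₕ−1) = 210.
s²ₚ = 13188352556/210 = 62801678.838... → 62801678.8.

62801678.8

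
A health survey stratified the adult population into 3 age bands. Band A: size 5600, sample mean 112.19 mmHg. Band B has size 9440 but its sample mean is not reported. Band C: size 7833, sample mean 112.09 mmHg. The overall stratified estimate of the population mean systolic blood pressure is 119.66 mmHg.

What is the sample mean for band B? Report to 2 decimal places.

N = 5600 + 9440 + 7833 = 22873.
Overall total = μ·N = 119.66·22873 = 2736983.18.
Subtract the known strata: 5600·112.19 + 7833·112.09 = 1506264.97.
Remaining total for band B: 2736983.18 − 1506264.97 = 1230718.21.
Divide by its size: 1230718.21 / 9440 = 130.3727... → 130.37.

130.37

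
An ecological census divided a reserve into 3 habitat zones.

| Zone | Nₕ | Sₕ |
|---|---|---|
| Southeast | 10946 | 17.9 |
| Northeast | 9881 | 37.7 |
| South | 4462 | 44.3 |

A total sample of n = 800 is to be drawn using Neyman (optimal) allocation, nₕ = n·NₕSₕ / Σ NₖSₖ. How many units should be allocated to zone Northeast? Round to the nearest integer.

389

Σ NₕSₕ = 10946·17.9 + 9881·37.7 + 4462·44.3 = 766113.7.
Share for Northeast: 372513.7/766113.7 = 0.48624.
n_Northeast = 800 × 0.48624 = 388.991... → 389.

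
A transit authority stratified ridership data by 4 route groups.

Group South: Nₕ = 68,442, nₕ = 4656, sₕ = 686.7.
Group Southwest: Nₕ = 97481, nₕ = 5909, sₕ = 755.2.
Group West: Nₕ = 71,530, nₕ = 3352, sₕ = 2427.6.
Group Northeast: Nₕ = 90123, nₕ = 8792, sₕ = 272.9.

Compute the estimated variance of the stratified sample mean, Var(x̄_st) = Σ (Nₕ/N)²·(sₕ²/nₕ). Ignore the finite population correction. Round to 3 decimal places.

97.440

N = 327576; Wₕ = Nₕ/N.
group South: (68442/327576)²·686.7²/4656 = 4.421222
group Southwest: (97481/327576)²·755.2²/5909 = 8.547238
group West: (71530/327576)²·2427.6²/3352 = 83.830595
group Northeast: (90123/327576)²·272.9²/8792 = 0.641160
Sum = 97.440215 → 97.440.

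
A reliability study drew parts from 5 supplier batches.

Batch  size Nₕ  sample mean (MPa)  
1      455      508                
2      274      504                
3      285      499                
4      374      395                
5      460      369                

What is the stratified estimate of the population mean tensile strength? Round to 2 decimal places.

448.55

N = 455 + 274 + 285 + 374 + 460 = 1848.
The stratified mean weights each stratum mean by its population share Nₕ/N.
Σ Nₕx̄ₕ = 455·508 + 274·504 + 285·499 + 374·395 + 460·369 = 231140 + 138096 + 142215 + 147730 + 169740 = 828921.
Divide by N: 828921 / 1848 = 448.5503... → 448.55.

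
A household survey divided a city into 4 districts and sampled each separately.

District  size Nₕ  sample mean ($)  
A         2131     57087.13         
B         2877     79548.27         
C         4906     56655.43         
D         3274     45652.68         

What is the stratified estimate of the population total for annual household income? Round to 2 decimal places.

777931460.72

Estimate total by summing Nₕ·x̄ₕ over strata.
2131·57087.13 + 2877·79548.27 + 4906·56655.43 + 3274·45652.68 = 121652674.03 + 228860372.79 + 277951539.58 + 149466874.32 = 777931460.72.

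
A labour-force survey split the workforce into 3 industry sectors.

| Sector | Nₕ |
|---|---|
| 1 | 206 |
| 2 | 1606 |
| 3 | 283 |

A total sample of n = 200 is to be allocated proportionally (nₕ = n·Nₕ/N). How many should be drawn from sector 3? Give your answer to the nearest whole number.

Share of sector 3 = 283/2095 = 0.13508.
Allocate 200 × 0.13508 = 27.017... → 27.

27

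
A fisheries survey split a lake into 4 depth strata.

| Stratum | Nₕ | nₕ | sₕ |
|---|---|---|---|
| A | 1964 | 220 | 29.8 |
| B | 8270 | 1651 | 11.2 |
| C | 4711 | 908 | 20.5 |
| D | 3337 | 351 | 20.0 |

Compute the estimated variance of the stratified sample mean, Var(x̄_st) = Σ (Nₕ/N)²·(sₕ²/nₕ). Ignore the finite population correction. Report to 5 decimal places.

N = 18282. Term for each stratum: Wₕ²sₕ²/nₕ.
Var(x̄_st) = 0.04658493 + 0.01554721 + 0.03073270 + 0.03796801 = 0.13083285 → 0.13083.

0.13083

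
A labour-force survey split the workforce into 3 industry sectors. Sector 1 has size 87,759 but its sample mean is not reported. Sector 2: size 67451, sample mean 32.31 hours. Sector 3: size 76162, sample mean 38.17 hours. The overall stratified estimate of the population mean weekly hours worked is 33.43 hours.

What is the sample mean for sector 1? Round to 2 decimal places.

30.18

Σ Nₕx̄ₕ = N·μ, so 87759·x̄_1 = 231372·33.43 − (67451·32.31 + 76162·38.17).
= 7734765.96 − 5086445.35 = 2648320.61.
x̄_1 = 2648320.61 / 87759 = 30.1772... → 30.18.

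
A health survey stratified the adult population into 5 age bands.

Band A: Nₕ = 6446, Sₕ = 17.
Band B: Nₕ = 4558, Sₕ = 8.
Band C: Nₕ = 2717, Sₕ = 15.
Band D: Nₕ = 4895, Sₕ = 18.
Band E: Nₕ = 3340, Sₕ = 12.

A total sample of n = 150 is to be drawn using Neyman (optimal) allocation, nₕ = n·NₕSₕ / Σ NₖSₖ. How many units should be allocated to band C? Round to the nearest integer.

19

A: NₕSₕ = 6446·17 = 109582
B: NₕSₕ = 4558·8 = 36464
C: NₕSₕ = 2717·15 = 40755
D: NₕSₕ = 4895·18 = 88110
E: NₕSₕ = 3340·12 = 40080
Σ NₕSₕ = 314991.
n_C = 150·40755/314991 = 19.408... → 19.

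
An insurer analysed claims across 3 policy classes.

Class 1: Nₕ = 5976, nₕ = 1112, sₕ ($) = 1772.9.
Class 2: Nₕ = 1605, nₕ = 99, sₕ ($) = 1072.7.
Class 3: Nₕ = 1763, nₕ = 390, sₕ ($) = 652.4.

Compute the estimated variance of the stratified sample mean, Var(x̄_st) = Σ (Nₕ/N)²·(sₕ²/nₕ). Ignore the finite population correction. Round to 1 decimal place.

N = 9344. Term for each stratum: Wₕ²sₕ²/nₕ.
Var(x̄_st) = 1156.1634 + 342.9302 + 38.8510 = 1537.9446 → 1537.9.

1537.9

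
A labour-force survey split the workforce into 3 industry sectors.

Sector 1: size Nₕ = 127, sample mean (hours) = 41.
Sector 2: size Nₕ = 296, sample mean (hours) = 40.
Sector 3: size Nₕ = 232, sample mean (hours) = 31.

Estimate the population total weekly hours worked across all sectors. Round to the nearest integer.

24239

Population total = Σ Nₕ·x̄ₕ (each stratum's size times its mean).
127·41 + 296·40 + 232·31 = 5207 + 11840 + 7192 = 24239.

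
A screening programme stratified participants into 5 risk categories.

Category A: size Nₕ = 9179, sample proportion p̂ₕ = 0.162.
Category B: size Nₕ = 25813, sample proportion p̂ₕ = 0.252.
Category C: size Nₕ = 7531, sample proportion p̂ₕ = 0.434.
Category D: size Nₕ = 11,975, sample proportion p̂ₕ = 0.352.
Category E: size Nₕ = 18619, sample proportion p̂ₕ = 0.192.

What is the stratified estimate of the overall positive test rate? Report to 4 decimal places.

Wₕ = Nₕ/N with N = 73117: 0.1255, 0.3530, 0.1030, 0.1638, 0.2546.
p̂_st = 0.1255·0.162 + 0.3530·0.252 + 0.1030·0.434 + 0.1638·0.352 + 0.2546·0.192 ≈ 0.260546... → 0.2605.

0.2605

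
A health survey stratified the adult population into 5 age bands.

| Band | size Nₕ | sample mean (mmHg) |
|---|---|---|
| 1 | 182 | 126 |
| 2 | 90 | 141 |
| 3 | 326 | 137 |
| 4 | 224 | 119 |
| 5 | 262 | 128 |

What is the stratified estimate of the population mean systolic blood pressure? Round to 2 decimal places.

129.59

N = 182 + 90 + 326 + 224 + 262 = 1084.
Weight each subgroup mean by Nₕ/N and sum.
Σ Nₕx̄ₕ = 182·126 + 90·141 + 326·137 + 224·119 + 262·128 = 22932 + 12690 + 44662 + 26656 + 33536 = 140476.
Divide by N: 140476 / 1084 = 129.5904... → 129.59.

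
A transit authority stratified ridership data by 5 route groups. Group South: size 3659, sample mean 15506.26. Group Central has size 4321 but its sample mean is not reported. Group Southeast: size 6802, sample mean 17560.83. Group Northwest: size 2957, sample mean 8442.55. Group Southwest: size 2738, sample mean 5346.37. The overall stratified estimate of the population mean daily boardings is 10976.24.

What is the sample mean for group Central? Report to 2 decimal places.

N = 3659 + 4321 + 6802 + 2957 + 2738 = 20477.
Overall total = μ·N = 10976.24·20477 = 224760466.48.
Subtract the known strata: 3659·15506.26 + 6802·17560.83 + 2957·8442.55 + 2738·5346.37 = 215789152.41.
Remaining total for group Central: 224760466.48 − 215789152.41 = 8971314.07.
Divide by its size: 8971314.07 / 4321 = 2076.2125... → 2076.21.

2076.21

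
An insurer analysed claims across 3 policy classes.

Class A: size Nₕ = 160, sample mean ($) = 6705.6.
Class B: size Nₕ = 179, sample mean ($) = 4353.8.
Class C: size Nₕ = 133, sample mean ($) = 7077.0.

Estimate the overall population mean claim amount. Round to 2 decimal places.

x̄_st = (Σ Nₕx̄ₕ) / (Σ Nₕ) = (160·6705.6 + 179·4353.8 + 133·7077.0) / 472
= 2793467.2 / 472 = 5918.3627... → 5918.36.

5918.36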